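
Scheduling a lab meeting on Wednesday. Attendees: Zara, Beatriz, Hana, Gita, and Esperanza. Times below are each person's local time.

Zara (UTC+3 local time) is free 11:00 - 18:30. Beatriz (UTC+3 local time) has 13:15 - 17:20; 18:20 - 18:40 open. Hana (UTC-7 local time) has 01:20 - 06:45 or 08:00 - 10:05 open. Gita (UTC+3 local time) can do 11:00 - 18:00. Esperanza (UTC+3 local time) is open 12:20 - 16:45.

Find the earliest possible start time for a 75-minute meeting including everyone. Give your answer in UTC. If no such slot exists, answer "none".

Zara in UTC: 08:00-15:30 (subtract 3h to convert from UTC+3).
Beatriz in UTC: 10:15-14:20, 15:20-15:40 (subtract 3h to convert from UTC+3).
Hana in UTC: 08:20-13:45, 15:00-17:05 (add 7h to convert from UTC-7).
Gita in UTC: 08:00-15:00 (subtract 3h to convert from UTC+3).
Esperanza in UTC: 09:20-13:45 (subtract 3h to convert from UTC+3).
Zara ∩ Beatriz: 10:15-14:20, 15:20-15:30.
Zara ∩ Beatriz ∩ Hana: 10:15-13:45, 15:20-15:30.
Zara ∩ Beatriz ∩ Hana ∩ Gita: 10:15-13:45.
Zara ∩ Beatriz ∩ Hana ∩ Gita ∩ Esperanza: 10:15-13:45.
The first common window of at least 75 minutes is 10:15-13:45, so the earliest start is 10:15.

10:15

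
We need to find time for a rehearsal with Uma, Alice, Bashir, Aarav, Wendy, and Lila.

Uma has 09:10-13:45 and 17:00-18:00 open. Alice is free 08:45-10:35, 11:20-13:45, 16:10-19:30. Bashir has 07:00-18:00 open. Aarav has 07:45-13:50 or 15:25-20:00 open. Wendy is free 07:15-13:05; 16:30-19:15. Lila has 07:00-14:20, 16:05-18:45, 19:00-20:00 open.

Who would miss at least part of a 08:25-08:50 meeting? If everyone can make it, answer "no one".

Alice, Uma

Uma: not fully free for 08:25-08:50. Alice: not fully free for 08:25-08:50. Bashir: free for 08:25-08:50. Aarav: free for 08:25-08:50. Wendy: free for 08:25-08:50. Lila: free for 08:25-08:50.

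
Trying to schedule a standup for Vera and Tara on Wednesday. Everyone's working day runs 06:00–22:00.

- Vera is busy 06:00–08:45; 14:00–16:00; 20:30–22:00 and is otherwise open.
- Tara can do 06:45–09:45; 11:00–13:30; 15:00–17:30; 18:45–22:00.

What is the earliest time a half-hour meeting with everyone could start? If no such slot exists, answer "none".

08:45

Vera free: 08:45-14:00, 16:00-20:30 (invert busy blocks within the working day).
Tara free: 06:45-09:45, 11:00-13:30, 15:00-17:30, 18:45-22:00.
Vera ∩ Tara: 08:45-09:45, 11:00-13:30, 16:00-17:30, 18:45-20:30.
So the common availability across everyone is 08:45-09:45, 11:00-13:30, 16:00-17:30, 18:45-20:30.
The first common window of at least 30 minutes is 08:45-09:45, so the earliest start is 08:45.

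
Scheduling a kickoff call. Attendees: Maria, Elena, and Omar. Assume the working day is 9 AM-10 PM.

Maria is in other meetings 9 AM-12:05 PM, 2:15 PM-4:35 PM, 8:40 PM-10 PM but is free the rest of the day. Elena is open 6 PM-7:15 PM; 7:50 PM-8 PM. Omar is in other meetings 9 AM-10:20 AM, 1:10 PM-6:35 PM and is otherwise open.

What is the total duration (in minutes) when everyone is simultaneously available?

Maria free: 12:05-14:15, 16:35-20:40 (invert busy blocks within the working day).
Elena free: 18:00-19:15, 19:50-20:00.
Omar free: 10:20-13:10, 18:35-22:00 (invert busy blocks within the working day).
Maria ∩ Elena: 18:00-19:15, 19:50-20:00.
Maria ∩ Elena ∩ Omar: 18:35-19:15, 19:50-20:00.
Summing the common windows: 40 + 10 = 50 minutes.

50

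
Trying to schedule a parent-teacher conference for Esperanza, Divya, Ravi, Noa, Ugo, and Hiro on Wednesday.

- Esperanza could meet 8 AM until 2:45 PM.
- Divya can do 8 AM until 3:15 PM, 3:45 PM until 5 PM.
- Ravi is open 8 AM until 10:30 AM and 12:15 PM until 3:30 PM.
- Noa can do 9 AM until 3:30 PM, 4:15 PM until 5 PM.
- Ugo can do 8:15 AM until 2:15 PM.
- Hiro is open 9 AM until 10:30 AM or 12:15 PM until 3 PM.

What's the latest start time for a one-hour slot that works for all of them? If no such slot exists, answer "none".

Esperanza ∩ Divya: 08:00-14:45.
Esperanza ∩ Divya ∩ Ravi: 08:00-10:30, 12:15-14:45.
Esperanza ∩ Divya ∩ Ravi ∩ Noa: 09:00-10:30, 12:15-14:45.
Esperanza ∩ Divya ∩ Ravi ∩ Noa ∩ Ugo: 09:00-10:30, 12:15-14:15.
Esperanza ∩ Divya ∩ Ravi ∩ Noa ∩ Ugo ∩ Hiro: 09:00-10:30, 12:15-14:15.
The last common window of at least 60 minutes is 12:15-14:15; a 60-minute meeting can start as late as 13:15 and still end by 14:15.

13:15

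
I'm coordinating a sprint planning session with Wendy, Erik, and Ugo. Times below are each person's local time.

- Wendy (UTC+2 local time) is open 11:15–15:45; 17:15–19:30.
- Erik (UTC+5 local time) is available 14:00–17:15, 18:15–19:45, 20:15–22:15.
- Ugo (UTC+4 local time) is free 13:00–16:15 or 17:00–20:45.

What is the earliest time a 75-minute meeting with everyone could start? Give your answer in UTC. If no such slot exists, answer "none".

09:15

Wendy in UTC: 09:15-13:45, 15:15-17:30 (subtract 2h to convert from UTC+2).
Erik in UTC: 09:00-12:15, 13:15-14:45, 15:15-17:15 (subtract 5h to convert from UTC+5).
Ugo in UTC: 09:00-12:15, 13:00-16:45 (subtract 4h to convert from UTC+4).
Wendy ∩ Erik: 09:15-12:15, 13:15-13:45, 15:15-17:15.
Wendy ∩ Erik ∩ Ugo: 09:15-12:15, 13:15-13:45, 15:15-16:45.
The first common window of at least 75 minutes is 09:15-12:15, so the earliest start is 09:15.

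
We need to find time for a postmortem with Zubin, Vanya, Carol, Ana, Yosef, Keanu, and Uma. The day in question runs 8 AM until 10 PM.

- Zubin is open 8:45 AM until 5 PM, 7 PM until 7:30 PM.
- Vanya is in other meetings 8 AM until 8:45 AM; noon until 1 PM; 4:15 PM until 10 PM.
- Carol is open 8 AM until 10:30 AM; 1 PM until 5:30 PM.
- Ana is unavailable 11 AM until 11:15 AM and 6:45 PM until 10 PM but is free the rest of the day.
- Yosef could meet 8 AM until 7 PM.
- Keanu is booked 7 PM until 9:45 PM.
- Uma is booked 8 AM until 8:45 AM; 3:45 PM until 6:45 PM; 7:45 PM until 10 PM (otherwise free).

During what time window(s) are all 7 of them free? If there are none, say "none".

08:45-10:30, 13:00-15:45

Zubin free: 08:45-17:00, 19:00-19:30.
Vanya free: 08:45-12:00, 13:00-16:15 (invert busy blocks within the working day).
Carol free: 08:00-10:30, 13:00-17:30.
Ana free: 08:00-11:00, 11:15-18:45 (invert busy blocks within the working day).
Yosef free: 08:00-19:00.
Keanu free: 08:00-19:00, 21:45-22:00 (invert busy blocks within the working day).
Uma free: 08:45-15:45, 18:45-19:45 (invert busy blocks within the working day).
Zubin ∩ Vanya: 08:45-12:00, 13:00-16:15.
Zubin ∩ Vanya ∩ Carol: 08:45-10:30, 13:00-16:15.
Zubin ∩ Vanya ∩ Carol ∩ Ana: 08:45-10:30, 13:00-16:15.
Zubin ∩ Vanya ∩ Carol ∩ Ana ∩ Yosef: 08:45-10:30, 13:00-16:15.
Zubin ∩ Vanya ∩ Carol ∩ Ana ∩ Yosef ∩ Keanu: 08:45-10:30, 13:00-16:15.
Zubin ∩ Vanya ∩ Carol ∩ Ana ∩ Yosef ∩ Keanu ∩ Uma: 08:45-10:30, 13:00-15:45.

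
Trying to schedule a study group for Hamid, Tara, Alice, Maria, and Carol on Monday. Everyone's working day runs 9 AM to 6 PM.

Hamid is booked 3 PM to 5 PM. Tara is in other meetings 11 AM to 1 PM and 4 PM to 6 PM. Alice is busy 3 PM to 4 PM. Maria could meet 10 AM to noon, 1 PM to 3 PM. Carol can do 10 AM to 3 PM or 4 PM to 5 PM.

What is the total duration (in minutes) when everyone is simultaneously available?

180

Hamid free: 09:00-15:00, 17:00-18:00 (invert busy blocks within the working day).
Tara free: 09:00-11:00, 13:00-16:00 (invert busy blocks within the working day).
Alice free: 09:00-15:00, 16:00-18:00 (invert busy blocks within the working day).
Maria free: 10:00-12:00, 13:00-15:00.
Carol free: 10:00-15:00, 16:00-17:00.
Hamid ∩ Tara: 09:00-11:00, 13:00-15:00.
Hamid ∩ Tara ∩ Alice: 09:00-11:00, 13:00-15:00.
Hamid ∩ Tara ∩ Alice ∩ Maria: 10:00-11:00, 13:00-15:00.
Hamid ∩ Tara ∩ Alice ∩ Maria ∩ Carol: 10:00-11:00, 13:00-15:00.
Summing the common windows: 60 + 120 = 180 minutes.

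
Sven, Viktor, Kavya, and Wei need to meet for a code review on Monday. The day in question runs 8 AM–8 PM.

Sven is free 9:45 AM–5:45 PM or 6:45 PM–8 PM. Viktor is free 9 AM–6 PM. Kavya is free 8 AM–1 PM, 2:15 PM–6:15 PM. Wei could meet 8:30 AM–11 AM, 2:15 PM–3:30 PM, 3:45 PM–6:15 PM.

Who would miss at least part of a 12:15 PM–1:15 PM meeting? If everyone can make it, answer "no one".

Sven: free for 12:15-13:15. Viktor: free for 12:15-13:15. Kavya: not fully free for 12:15-13:15. Wei: not fully free for 12:15-13:15.

Kavya, Wei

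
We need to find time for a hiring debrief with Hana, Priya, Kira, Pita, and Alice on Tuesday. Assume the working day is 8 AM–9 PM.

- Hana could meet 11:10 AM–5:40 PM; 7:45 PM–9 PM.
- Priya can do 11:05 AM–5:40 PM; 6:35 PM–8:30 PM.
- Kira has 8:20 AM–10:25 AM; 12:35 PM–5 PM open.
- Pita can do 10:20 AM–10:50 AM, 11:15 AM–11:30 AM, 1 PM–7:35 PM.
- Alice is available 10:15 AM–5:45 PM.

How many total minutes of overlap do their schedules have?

240

Hana ∩ Priya: 11:10-17:40, 19:45-20:30.
Hana ∩ Priya ∩ Kira: 12:35-17:00.
Hana ∩ Priya ∩ Kira ∩ Pita: 13:00-17:00.
Hana ∩ Priya ∩ Kira ∩ Pita ∩ Alice: 13:00-17:00.
So the common availability across everyone is 13:00-17:00.
That's a single block of 240 minutes.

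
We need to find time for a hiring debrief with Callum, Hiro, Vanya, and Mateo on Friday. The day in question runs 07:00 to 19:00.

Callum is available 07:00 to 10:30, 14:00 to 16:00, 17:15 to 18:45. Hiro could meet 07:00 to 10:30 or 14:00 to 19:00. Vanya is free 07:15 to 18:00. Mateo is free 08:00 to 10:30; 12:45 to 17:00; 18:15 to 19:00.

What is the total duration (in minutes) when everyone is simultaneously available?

270

Callum ∩ Hiro: 07:00-10:30, 14:00-16:00, 17:15-18:45.
Callum ∩ Hiro ∩ Vanya: 07:15-10:30, 14:00-16:00, 17:15-18:00.
Callum ∩ Hiro ∩ Vanya ∩ Mateo: 08:00-10:30, 14:00-16:00.
Summing the common windows: 150 + 120 = 270 minutes.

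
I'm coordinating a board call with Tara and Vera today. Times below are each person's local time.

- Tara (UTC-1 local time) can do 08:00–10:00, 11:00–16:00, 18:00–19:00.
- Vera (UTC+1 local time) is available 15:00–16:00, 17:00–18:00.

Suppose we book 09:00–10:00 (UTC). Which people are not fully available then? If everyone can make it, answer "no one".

Tara in UTC: 09:00-11:00, 12:00-17:00, 19:00-20:00 (add 1h to convert from UTC-1).
Vera in UTC: 14:00-15:00, 16:00-17:00 (subtract 1h to convert from UTC+1).
Tara: free for 09:00-10:00. Vera: not fully free for 09:00-10:00.

Vera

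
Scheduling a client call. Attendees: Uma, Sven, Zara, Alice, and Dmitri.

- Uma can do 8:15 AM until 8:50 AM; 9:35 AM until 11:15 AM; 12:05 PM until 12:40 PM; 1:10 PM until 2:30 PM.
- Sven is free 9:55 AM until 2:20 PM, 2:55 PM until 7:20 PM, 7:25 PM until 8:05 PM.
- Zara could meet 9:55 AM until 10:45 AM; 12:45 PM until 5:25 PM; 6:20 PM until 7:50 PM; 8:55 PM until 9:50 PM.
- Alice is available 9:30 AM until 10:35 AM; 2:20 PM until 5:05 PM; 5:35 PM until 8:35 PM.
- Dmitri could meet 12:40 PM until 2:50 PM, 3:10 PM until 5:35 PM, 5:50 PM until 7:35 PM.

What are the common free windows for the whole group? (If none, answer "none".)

none

Uma ∩ Sven: 09:55-11:15, 12:05-12:40, 13:10-14:20.
Uma ∩ Sven ∩ Zara: 09:55-10:45, 13:10-14:20.
Uma ∩ Sven ∩ Zara ∩ Alice: 09:55-10:35.
Uma ∩ Sven ∩ Zara ∩ Alice ∩ Dmitri: ∅.
There is no time when everyone is free.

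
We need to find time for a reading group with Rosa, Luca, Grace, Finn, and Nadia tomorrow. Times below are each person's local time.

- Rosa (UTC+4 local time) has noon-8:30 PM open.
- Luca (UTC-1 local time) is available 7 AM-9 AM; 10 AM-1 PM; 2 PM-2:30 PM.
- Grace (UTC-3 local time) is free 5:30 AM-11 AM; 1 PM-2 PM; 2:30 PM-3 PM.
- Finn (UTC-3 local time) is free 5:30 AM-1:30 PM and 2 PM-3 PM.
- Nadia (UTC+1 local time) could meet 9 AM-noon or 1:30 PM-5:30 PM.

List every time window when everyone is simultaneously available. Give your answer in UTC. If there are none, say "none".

Rosa in UTC: 08:00-16:30 (subtract 4h to convert from UTC+4).
Luca in UTC: 08:00-10:00, 11:00-14:00, 15:00-15:30 (add 1h to convert from UTC-1).
Grace in UTC: 08:30-14:00, 16:00-17:00, 17:30-18:00 (add 3h to convert from UTC-3).
Finn in UTC: 08:30-16:30, 17:00-18:00 (add 3h to convert from UTC-3).
Nadia in UTC: 08:00-11:00, 12:30-16:30 (subtract 1h to convert from UTC+1).
Rosa ∩ Luca: 08:00-10:00, 11:00-14:00, 15:00-15:30.
Rosa ∩ Luca ∩ Grace: 08:30-10:00, 11:00-14:00.
Rosa ∩ Luca ∩ Grace ∩ Finn: 08:30-10:00, 11:00-14:00.
Rosa ∩ Luca ∩ Grace ∩ Finn ∩ Nadia: 08:30-10:00, 12:30-14:00.
So the common availability across everyone is 08:30-10:00, 12:30-14:00.

08:30-10:00, 12:30-14:00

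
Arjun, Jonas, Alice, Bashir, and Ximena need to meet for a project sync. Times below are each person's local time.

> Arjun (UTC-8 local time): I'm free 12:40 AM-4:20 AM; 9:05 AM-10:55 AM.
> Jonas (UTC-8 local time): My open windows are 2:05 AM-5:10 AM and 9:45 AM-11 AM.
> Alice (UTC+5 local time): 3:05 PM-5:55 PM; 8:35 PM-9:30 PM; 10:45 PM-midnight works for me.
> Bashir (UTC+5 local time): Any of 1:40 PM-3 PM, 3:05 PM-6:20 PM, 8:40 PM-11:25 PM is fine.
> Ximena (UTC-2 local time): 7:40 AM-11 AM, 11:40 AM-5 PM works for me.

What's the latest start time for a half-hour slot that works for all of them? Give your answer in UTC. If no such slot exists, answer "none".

17:55

Arjun in UTC: 08:40-12:20, 17:05-18:55 (add 8h to convert from UTC-8).
Jonas in UTC: 10:05-13:10, 17:45-19:00 (add 8h to convert from UTC-8).
Alice in UTC: 10:05-12:55, 15:35-16:30, 17:45-19:00 (subtract 5h to convert from UTC+5).
Bashir in UTC: 08:40-10:00, 10:05-13:20, 15:40-18:25 (subtract 5h to convert from UTC+5).
Ximena in UTC: 09:40-13:00, 13:40-19:00 (add 2h to convert from UTC-2).
Arjun ∩ Jonas: 10:05-12:20, 17:45-18:55.
Arjun ∩ Jonas ∩ Alice: 10:05-12:20, 17:45-18:55.
Arjun ∩ Jonas ∩ Alice ∩ Bashir: 10:05-12:20, 17:45-18:25.
Arjun ∩ Jonas ∩ Alice ∩ Bashir ∩ Ximena: 10:05-12:20, 17:45-18:25.
The last common window of at least 30 minutes is 17:45-18:25; a 30-minute meeting can start as late as 17:55 and still end by 18:25.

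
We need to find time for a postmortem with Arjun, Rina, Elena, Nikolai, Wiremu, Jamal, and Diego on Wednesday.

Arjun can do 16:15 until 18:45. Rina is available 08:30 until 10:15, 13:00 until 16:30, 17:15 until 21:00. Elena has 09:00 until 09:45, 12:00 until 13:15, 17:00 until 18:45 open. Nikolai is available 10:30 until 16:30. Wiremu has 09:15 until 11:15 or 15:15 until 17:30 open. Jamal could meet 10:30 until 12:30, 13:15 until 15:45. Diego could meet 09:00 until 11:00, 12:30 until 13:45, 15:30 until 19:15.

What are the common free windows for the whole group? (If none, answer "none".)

Arjun ∩ Rina: 16:15-16:30, 17:15-18:45.
Arjun ∩ Rina ∩ Elena: 17:15-18:45.
Arjun ∩ Rina ∩ Elena ∩ Nikolai: ∅.
Arjun ∩ Rina ∩ Elena ∩ Nikolai ∩ Wiremu: ∅.
Arjun ∩ Rina ∩ Elena ∩ Nikolai ∩ Wiremu ∩ Jamal: ∅.
Arjun ∩ Rina ∩ Elena ∩ Nikolai ∩ Wiremu ∩ Jamal ∩ Diego: ∅.
There is no time when everyone is free.

none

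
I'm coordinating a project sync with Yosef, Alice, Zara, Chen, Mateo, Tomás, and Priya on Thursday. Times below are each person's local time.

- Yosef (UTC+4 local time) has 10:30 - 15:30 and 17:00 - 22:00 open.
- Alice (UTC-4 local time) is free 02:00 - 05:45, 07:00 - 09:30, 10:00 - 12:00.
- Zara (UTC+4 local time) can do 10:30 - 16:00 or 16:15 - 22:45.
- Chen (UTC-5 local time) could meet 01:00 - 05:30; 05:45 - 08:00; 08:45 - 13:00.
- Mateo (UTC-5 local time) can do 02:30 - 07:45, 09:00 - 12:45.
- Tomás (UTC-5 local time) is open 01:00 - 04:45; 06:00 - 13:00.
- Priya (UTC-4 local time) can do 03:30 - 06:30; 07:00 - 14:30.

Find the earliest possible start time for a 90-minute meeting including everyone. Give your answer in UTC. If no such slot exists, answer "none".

07:30

Yosef in UTC: 06:30-11:30, 13:00-18:00 (subtract 4h to convert from UTC+4).
Alice in UTC: 06:00-09:45, 11:00-13:30, 14:00-16:00 (add 4h to convert from UTC-4).
Zara in UTC: 06:30-12:00, 12:15-18:45 (subtract 4h to convert from UTC+4).
Chen in UTC: 06:00-10:30, 10:45-13:00, 13:45-18:00 (add 5h to convert from UTC-5).
Mateo in UTC: 07:30-12:45, 14:00-17:45 (add 5h to convert from UTC-5).
Tomás in UTC: 06:00-09:45, 11:00-18:00 (add 5h to convert from UTC-5).
Priya in UTC: 07:30-10:30, 11:00-18:30 (add 4h to convert from UTC-4).
Yosef ∩ Alice: 06:30-09:45, 11:00-11:30, 13:00-13:30, 14:00-16:00.
Yosef ∩ Alice ∩ Zara: 06:30-09:45, 11:00-11:30, 13:00-13:30, 14:00-16:00.
Yosef ∩ Alice ∩ Zara ∩ Chen: 06:30-09:45, 11:00-11:30, 14:00-16:00.
Yosef ∩ Alice ∩ Zara ∩ Chen ∩ Mateo: 07:30-09:45, 11:00-11:30, 14:00-16:00.
Yosef ∩ Alice ∩ Zara ∩ Chen ∩ Mateo ∩ Tomás: 07:30-09:45, 11:00-11:30, 14:00-16:00.
Yosef ∩ Alice ∩ Zara ∩ Chen ∩ Mateo ∩ Tomás ∩ Priya: 07:30-09:45, 11:00-11:30, 14:00-16:00.
So the common availability across everyone is 07:30-09:45, 11:00-11:30, 14:00-16:00.
The first common window of at least 90 minutes is 07:30-09:45, so the earliest start is 07:30.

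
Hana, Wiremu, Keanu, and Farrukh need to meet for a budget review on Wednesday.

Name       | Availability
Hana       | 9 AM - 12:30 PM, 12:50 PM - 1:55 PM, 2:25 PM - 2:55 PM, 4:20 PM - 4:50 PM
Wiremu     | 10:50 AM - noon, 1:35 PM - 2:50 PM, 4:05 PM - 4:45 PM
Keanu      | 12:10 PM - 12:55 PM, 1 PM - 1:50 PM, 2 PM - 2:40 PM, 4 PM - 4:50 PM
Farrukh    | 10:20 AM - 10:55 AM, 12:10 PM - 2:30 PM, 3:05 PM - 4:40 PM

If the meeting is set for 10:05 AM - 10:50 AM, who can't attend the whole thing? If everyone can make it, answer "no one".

Hana: free for 10:05-10:50. Wiremu: not fully free for 10:05-10:50. Keanu: not fully free for 10:05-10:50. Farrukh: not fully free for 10:05-10:50.

Farrukh, Keanu, Wiremu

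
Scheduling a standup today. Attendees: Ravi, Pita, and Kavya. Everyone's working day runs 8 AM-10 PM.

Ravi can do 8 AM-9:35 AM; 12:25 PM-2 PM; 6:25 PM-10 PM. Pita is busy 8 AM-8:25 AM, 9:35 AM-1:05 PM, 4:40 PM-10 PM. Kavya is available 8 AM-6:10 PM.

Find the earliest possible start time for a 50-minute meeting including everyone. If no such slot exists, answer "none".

Ravi free: 08:00-09:35, 12:25-14:00, 18:25-22:00.
Pita free: 08:25-09:35, 13:05-16:40 (invert busy blocks within the working day).
Kavya free: 08:00-18:10.
Ravi ∩ Pita: 08:25-09:35, 13:05-14:00.
Ravi ∩ Pita ∩ Kavya: 08:25-09:35, 13:05-14:00.
The first common window of at least 50 minutes is 08:25-09:35, so the earliest start is 08:25.

08:25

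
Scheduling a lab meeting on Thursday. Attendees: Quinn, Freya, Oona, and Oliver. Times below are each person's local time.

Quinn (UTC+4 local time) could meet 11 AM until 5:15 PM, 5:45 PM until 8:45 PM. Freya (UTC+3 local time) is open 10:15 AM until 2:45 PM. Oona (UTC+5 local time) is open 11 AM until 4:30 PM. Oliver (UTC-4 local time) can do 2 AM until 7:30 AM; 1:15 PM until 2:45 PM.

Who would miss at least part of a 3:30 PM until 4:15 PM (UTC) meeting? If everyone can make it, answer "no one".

Freya, Oliver, Oona

Quinn in UTC: 07:00-13:15, 13:45-16:45 (subtract 4h to convert from UTC+4).
Freya in UTC: 07:15-11:45 (subtract 3h to convert from UTC+3).
Oona in UTC: 06:00-11:30 (subtract 5h to convert from UTC+5).
Oliver in UTC: 06:00-11:30, 17:15-18:45 (add 4h to convert from UTC-4).
Quinn: free for 15:30-16:15. Freya: not fully free for 15:30-16:15. Oona: not fully free for 15:30-16:15. Oliver: not fully free for 15:30-16:15.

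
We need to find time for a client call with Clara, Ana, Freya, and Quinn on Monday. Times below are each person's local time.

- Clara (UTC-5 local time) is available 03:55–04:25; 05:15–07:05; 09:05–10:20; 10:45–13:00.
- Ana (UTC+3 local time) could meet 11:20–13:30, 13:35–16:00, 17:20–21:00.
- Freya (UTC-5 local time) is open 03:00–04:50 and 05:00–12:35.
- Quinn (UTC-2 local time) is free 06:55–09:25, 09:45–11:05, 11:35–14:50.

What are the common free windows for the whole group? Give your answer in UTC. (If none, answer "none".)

Clara in UTC: 08:55-09:25, 10:15-12:05, 14:05-15:20, 15:45-18:00 (add 5h to convert from UTC-5).
Ana in UTC: 08:20-10:30, 10:35-13:00, 14:20-18:00 (subtract 3h to convert from UTC+3).
Freya in UTC: 08:00-09:50, 10:00-17:35 (add 5h to convert from UTC-5).
Quinn in UTC: 08:55-11:25, 11:45-13:05, 13:35-16:50 (add 2h to convert from UTC-2).
Clara ∩ Ana: 08:55-09:25, 10:15-10:30, 10:35-12:05, 14:20-15:20, 15:45-18:00.
Clara ∩ Ana ∩ Freya: 08:55-09:25, 10:15-10:30, 10:35-12:05, 14:20-15:20, 15:45-17:35.
Clara ∩ Ana ∩ Freya ∩ Quinn: 08:55-09:25, 10:15-10:30, 10:35-11:25, 11:45-12:05, 14:20-15:20, 15:45-16:50.

08:55-09:25, 10:15-10:30, 10:35-11:25, 11:45-12:05, 14:20-15:20, 15:45-16:50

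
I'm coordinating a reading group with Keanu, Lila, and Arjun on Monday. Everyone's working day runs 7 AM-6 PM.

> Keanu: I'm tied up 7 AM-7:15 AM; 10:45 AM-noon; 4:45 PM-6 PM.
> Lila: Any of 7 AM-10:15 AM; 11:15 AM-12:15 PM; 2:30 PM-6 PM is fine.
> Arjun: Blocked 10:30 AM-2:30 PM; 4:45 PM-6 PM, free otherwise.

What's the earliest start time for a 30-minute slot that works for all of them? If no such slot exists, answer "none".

07:15

Keanu free: 07:15-10:45, 12:00-16:45 (invert busy blocks within the working day).
Lila free: 07:00-10:15, 11:15-12:15, 14:30-18:00.
Arjun free: 07:00-10:30, 14:30-16:45 (invert busy blocks within the working day).
Keanu ∩ Lila: 07:15-10:15, 12:00-12:15, 14:30-16:45.
Keanu ∩ Lila ∩ Arjun: 07:15-10:15, 14:30-16:45.
The first common window of at least 30 minutes is 07:15-10:15, so the earliest start is 07:15.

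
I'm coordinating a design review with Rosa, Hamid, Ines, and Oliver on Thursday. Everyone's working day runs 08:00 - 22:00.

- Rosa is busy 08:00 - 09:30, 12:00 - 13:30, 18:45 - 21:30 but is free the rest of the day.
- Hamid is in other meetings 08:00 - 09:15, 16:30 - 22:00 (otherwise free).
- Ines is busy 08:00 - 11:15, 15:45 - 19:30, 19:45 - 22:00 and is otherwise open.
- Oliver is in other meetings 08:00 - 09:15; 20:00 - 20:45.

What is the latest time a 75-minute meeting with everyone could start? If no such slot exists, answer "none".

Rosa free: 09:30-12:00, 13:30-18:45, 21:30-22:00 (invert busy blocks within the working day).
Hamid free: 09:15-16:30 (invert busy blocks within the working day).
Ines free: 11:15-15:45, 19:30-19:45 (invert busy blocks within the working day).
Oliver free: 09:15-20:00, 20:45-22:00 (invert busy blocks within the working day).
Rosa ∩ Hamid: 09:30-12:00, 13:30-16:30.
Rosa ∩ Hamid ∩ Ines: 11:15-12:00, 13:30-15:45.
Rosa ∩ Hamid ∩ Ines ∩ Oliver: 11:15-12:00, 13:30-15:45.
The last common window of at least 75 minutes is 13:30-15:45; a 75-minute meeting can start as late as 14:30 and still end by 15:45.

14:30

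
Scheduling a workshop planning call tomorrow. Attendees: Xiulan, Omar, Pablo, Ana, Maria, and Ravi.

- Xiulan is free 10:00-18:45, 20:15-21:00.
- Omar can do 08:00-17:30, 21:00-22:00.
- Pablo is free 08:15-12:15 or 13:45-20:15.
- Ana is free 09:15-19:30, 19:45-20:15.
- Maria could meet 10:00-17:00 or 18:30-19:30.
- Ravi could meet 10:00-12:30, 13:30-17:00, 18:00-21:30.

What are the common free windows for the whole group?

10:00-12:15, 13:45-17:00

Xiulan ∩ Omar: 10:00-17:30.
Xiulan ∩ Omar ∩ Pablo: 10:00-12:15, 13:45-17:30.
Xiulan ∩ Omar ∩ Pablo ∩ Ana: 10:00-12:15, 13:45-17:30.
Xiulan ∩ Omar ∩ Pablo ∩ Ana ∩ Maria: 10:00-12:15, 13:45-17:00.
Xiulan ∩ Omar ∩ Pablo ∩ Ana ∩ Maria ∩ Ravi: 10:00-12:15, 13:45-17:00.
So the common availability across everyone is 10:00-12:15, 13:45-17:00.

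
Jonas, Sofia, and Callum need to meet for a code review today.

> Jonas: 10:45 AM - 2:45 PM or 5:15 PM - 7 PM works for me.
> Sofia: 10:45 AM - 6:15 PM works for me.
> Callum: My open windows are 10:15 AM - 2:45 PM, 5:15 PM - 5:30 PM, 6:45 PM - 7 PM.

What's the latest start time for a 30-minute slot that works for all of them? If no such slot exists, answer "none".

Jonas ∩ Sofia: 10:45-14:45, 17:15-18:15.
Jonas ∩ Sofia ∩ Callum: 10:45-14:45, 17:15-17:30.
So the common availability across everyone is 10:45-14:45, 17:15-17:30.
The last common window of at least 30 minutes is 10:45-14:45; a 30-minute meeting can start as late as 14:15 and still end by 14:45.

14:15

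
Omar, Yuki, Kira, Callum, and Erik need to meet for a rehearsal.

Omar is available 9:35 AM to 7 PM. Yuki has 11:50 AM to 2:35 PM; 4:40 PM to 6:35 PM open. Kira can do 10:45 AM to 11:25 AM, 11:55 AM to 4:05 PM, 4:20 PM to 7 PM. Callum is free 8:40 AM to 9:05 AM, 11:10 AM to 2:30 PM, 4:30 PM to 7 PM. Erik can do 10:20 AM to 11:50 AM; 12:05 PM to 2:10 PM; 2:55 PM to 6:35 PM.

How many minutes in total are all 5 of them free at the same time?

Omar ∩ Yuki: 11:50-14:35, 16:40-18:35.
Omar ∩ Yuki ∩ Kira: 11:55-14:35, 16:40-18:35.
Omar ∩ Yuki ∩ Kira ∩ Callum: 11:55-14:30, 16:40-18:35.
Omar ∩ Yuki ∩ Kira ∩ Callum ∩ Erik: 12:05-14:10, 16:40-18:35.
So the common availability across everyone is 12:05-14:10, 16:40-18:35.
Summing the common windows: 125 + 115 = 240 minutes.

240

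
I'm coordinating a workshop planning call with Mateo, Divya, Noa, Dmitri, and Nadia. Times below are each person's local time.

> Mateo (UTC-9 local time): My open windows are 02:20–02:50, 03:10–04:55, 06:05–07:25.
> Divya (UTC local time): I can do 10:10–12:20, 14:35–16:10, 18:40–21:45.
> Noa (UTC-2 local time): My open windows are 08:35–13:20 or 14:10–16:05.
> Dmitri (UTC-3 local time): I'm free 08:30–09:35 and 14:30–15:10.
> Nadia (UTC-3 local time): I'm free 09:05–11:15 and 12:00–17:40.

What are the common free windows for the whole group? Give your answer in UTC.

Mateo in UTC: 11:20-11:50, 12:10-13:55, 15:05-16:25 (add 9h to convert from UTC-9).
Divya in UTC: 10:10-12:20, 14:35-16:10, 18:40-21:45.
Noa in UTC: 10:35-15:20, 16:10-18:05 (add 2h to convert from UTC-2).
Dmitri in UTC: 11:30-12:35, 17:30-18:10 (add 3h to convert from UTC-3).
Nadia in UTC: 12:05-14:15, 15:00-20:40 (add 3h to convert from UTC-3).
Mateo ∩ Divya: 11:20-11:50, 12:10-12:20, 15:05-16:10.
Mateo ∩ Divya ∩ Noa: 11:20-11:50, 12:10-12:20, 15:05-15:20.
Mateo ∩ Divya ∩ Noa ∩ Dmitri: 11:30-11:50, 12:10-12:20.
Mateo ∩ Divya ∩ Noa ∩ Dmitri ∩ Nadia: 12:10-12:20.

12:10-12:20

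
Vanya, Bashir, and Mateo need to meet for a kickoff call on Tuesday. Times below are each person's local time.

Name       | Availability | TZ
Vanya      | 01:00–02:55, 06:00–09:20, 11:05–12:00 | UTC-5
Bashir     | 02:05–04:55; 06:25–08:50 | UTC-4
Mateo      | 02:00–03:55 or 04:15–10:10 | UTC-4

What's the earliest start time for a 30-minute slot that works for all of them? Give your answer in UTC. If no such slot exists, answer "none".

06:05

Vanya in UTC: 06:00-07:55, 11:00-14:20, 16:05-17:00 (add 5h to convert from UTC-5).
Bashir in UTC: 06:05-08:55, 10:25-12:50 (add 4h to convert from UTC-4).
Mateo in UTC: 06:00-07:55, 08:15-14:10 (add 4h to convert from UTC-4).
Vanya ∩ Bashir: 06:05-07:55, 11:00-12:50.
Vanya ∩ Bashir ∩ Mateo: 06:05-07:55, 11:00-12:50.
The first common window of at least 30 minutes is 06:05-07:55, so the earliest start is 06:05.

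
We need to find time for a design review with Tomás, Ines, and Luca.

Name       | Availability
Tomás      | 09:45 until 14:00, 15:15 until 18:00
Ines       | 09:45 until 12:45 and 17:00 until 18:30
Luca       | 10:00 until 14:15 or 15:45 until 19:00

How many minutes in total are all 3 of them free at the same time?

225

Tomás ∩ Ines: 09:45-12:45, 17:00-18:00.
Tomás ∩ Ines ∩ Luca: 10:00-12:45, 17:00-18:00.
Those are the intersection windows.
Summing the common windows: 165 + 60 = 225 minutes.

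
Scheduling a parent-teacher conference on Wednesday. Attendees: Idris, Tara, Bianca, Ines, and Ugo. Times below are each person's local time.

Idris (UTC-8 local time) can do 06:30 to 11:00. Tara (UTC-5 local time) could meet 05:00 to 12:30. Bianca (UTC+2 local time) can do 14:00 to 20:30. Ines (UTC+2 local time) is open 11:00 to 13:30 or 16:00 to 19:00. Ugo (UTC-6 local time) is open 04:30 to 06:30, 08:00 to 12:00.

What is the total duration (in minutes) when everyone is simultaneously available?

150

Idris in UTC: 14:30-19:00 (add 8h to convert from UTC-8).
Tara in UTC: 10:00-17:30 (add 5h to convert from UTC-5).
Bianca in UTC: 12:00-18:30 (subtract 2h to convert from UTC+2).
Ines in UTC: 09:00-11:30, 14:00-17:00 (subtract 2h to convert from UTC+2).
Ugo in UTC: 10:30-12:30, 14:00-18:00 (add 6h to convert from UTC-6).
Idris ∩ Tara: 14:30-17:30.
Idris ∩ Tara ∩ Bianca: 14:30-17:30.
Idris ∩ Tara ∩ Bianca ∩ Ines: 14:30-17:00.
Idris ∩ Tara ∩ Bianca ∩ Ines ∩ Ugo: 14:30-17:00.
So the common availability across everyone is 14:30-17:00.
That's a single block of 150 minutes.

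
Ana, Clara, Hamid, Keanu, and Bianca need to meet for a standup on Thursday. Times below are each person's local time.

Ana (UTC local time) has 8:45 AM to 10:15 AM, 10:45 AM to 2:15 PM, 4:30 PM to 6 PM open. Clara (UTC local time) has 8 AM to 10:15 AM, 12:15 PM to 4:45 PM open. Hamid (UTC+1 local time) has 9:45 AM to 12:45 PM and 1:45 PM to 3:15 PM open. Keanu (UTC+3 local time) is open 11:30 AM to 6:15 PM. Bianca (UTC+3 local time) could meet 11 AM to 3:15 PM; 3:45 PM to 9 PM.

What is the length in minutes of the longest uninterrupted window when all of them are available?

90

Ana in UTC: 08:45-10:15, 10:45-14:15, 16:30-18:00.
Clara in UTC: 08:00-10:15, 12:15-16:45.
Hamid in UTC: 08:45-11:45, 12:45-14:15 (subtract 1h to convert from UTC+1).
Keanu in UTC: 08:30-15:15 (subtract 3h to convert from UTC+3).
Bianca in UTC: 08:00-12:15, 12:45-18:00 (subtract 3h to convert from UTC+3).
Ana ∩ Clara: 08:45-10:15, 12:15-14:15, 16:30-16:45.
Ana ∩ Clara ∩ Hamid: 08:45-10:15, 12:45-14:15.
Ana ∩ Clara ∩ Hamid ∩ Keanu: 08:45-10:15, 12:45-14:15.
Ana ∩ Clara ∩ Hamid ∩ Keanu ∩ Bianca: 08:45-10:15, 12:45-14:15.
So the common availability across everyone is 08:45-10:15, 12:45-14:15.
The longest is 08:45-10:15 at 90 minutes.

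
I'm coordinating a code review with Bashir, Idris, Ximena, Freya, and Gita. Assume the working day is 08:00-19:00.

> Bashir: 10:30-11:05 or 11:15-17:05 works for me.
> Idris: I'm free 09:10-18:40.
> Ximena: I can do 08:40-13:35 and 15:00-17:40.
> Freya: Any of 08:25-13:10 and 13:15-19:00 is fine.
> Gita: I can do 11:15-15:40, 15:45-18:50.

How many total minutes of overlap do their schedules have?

Bashir ∩ Idris: 10:30-11:05, 11:15-17:05.
Bashir ∩ Idris ∩ Ximena: 10:30-11:05, 11:15-13:35, 15:00-17:05.
Bashir ∩ Idris ∩ Ximena ∩ Freya: 10:30-11:05, 11:15-13:10, 13:15-13:35, 15:00-17:05.
Bashir ∩ Idris ∩ Ximena ∩ Freya ∩ Gita: 11:15-13:10, 13:15-13:35, 15:00-15:40, 15:45-17:05.
Those are the intersection windows.
Summing the common windows: 115 + 20 + 40 + 80 = 255 minutes.

255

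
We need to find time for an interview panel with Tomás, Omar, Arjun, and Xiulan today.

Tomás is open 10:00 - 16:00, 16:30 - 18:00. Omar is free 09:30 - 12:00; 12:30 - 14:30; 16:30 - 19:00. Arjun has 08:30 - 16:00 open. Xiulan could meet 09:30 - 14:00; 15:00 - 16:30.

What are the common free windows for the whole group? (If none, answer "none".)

10:00-12:00, 12:30-14:00

Tomás ∩ Omar: 10:00-12:00, 12:30-14:30, 16:30-18:00.
Tomás ∩ Omar ∩ Arjun: 10:00-12:00, 12:30-14:30.
Tomás ∩ Omar ∩ Arjun ∩ Xiulan: 10:00-12:00, 12:30-14:00.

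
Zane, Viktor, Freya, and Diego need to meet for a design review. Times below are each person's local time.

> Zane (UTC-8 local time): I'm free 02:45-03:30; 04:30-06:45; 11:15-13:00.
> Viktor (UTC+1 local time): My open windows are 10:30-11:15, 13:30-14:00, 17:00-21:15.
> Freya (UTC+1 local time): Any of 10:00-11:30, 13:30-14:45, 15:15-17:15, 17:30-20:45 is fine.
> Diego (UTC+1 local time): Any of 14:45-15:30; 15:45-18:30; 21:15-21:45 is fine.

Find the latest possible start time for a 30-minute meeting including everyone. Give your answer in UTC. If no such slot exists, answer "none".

Zane in UTC: 10:45-11:30, 12:30-14:45, 19:15-21:00 (add 8h to convert from UTC-8).
Viktor in UTC: 09:30-10:15, 12:30-13:00, 16:00-20:15 (subtract 1h to convert from UTC+1).
Freya in UTC: 09:00-10:30, 12:30-13:45, 14:15-16:15, 16:30-19:45 (subtract 1h to convert from UTC+1).
Diego in UTC: 13:45-14:30, 14:45-17:30, 20:15-20:45 (subtract 1h to convert from UTC+1).
Zane ∩ Viktor: 12:30-13:00, 19:15-20:15.
Zane ∩ Viktor ∩ Freya: 12:30-13:00, 19:15-19:45.
Zane ∩ Viktor ∩ Freya ∩ Diego: ∅.
There is no time when everyone is free.
No common window is at least 30 minutes long.

none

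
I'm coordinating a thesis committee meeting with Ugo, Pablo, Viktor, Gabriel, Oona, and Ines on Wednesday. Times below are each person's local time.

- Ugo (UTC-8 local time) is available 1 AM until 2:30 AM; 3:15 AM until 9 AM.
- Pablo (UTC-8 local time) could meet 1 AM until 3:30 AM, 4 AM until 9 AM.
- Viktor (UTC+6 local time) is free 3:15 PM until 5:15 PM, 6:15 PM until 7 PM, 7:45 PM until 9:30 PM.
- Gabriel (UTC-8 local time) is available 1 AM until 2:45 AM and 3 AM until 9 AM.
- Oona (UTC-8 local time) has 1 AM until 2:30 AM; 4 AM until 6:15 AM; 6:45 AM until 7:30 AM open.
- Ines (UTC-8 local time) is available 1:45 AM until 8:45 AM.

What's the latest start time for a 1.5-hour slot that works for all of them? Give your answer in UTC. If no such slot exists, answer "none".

Ugo in UTC: 09:00-10:30, 11:15-17:00 (add 8h to convert from UTC-8).
Pablo in UTC: 09:00-11:30, 12:00-17:00 (add 8h to convert from UTC-8).
Viktor in UTC: 09:15-11:15, 12:15-13:00, 13:45-15:30 (subtract 6h to convert from UTC+6).
Gabriel in UTC: 09:00-10:45, 11:00-17:00 (add 8h to convert from UTC-8).
Oona in UTC: 09:00-10:30, 12:00-14:15, 14:45-15:30 (add 8h to convert from UTC-8).
Ines in UTC: 09:45-16:45 (add 8h to convert from UTC-8).
Ugo ∩ Pablo: 09:00-10:30, 11:15-11:30, 12:00-17:00.
Ugo ∩ Pablo ∩ Viktor: 09:15-10:30, 12:15-13:00, 13:45-15:30.
Ugo ∩ Pablo ∩ Viktor ∩ Gabriel: 09:15-10:30, 12:15-13:00, 13:45-15:30.
Ugo ∩ Pablo ∩ Viktor ∩ Gabriel ∩ Oona: 09:15-10:30, 12:15-13:00, 13:45-14:15, 14:45-15:30.
Ugo ∩ Pablo ∩ Viktor ∩ Gabriel ∩ Oona ∩ Ines: 09:45-10:30, 12:15-13:00, 13:45-14:15, 14:45-15:30.
No common window is at least 90 minutes long.

none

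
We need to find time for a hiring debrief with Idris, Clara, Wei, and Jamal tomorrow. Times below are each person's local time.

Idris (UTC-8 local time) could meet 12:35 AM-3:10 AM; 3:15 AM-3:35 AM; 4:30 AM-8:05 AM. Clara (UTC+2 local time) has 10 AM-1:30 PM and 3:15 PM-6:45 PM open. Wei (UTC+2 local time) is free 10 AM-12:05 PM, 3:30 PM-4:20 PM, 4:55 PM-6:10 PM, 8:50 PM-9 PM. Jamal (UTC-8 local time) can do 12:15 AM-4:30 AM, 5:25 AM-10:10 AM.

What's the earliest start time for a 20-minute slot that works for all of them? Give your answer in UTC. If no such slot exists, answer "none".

08:35

Idris in UTC: 08:35-11:10, 11:15-11:35, 12:30-16:05 (add 8h to convert from UTC-8).
Clara in UTC: 08:00-11:30, 13:15-16:45 (subtract 2h to convert from UTC+2).
Wei in UTC: 08:00-10:05, 13:30-14:20, 14:55-16:10, 18:50-19:00 (subtract 2h to convert from UTC+2).
Jamal in UTC: 08:15-12:30, 13:25-18:10 (add 8h to convert from UTC-8).
Idris ∩ Clara: 08:35-11:10, 11:15-11:30, 13:15-16:05.
Idris ∩ Clara ∩ Wei: 08:35-10:05, 13:30-14:20, 14:55-16:05.
Idris ∩ Clara ∩ Wei ∩ Jamal: 08:35-10:05, 13:30-14:20, 14:55-16:05.
The first common window of at least 20 minutes is 08:35-10:05, so the earliest start is 08:35.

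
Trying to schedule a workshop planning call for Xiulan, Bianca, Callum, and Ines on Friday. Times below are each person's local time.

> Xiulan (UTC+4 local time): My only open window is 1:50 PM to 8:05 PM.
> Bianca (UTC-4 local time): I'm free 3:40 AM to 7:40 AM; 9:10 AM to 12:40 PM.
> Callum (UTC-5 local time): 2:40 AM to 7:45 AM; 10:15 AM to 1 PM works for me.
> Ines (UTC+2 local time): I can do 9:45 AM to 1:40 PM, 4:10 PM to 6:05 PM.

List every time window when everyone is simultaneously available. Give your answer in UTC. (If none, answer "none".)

09:50-11:40, 15:15-16:05

Xiulan in UTC: 09:50-16:05 (subtract 4h to convert from UTC+4).
Bianca in UTC: 07:40-11:40, 13:10-16:40 (add 4h to convert from UTC-4).
Callum in UTC: 07:40-12:45, 15:15-18:00 (add 5h to convert from UTC-5).
Ines in UTC: 07:45-11:40, 14:10-16:05 (subtract 2h to convert from UTC+2).
Xiulan ∩ Bianca: 09:50-11:40, 13:10-16:05.
Xiulan ∩ Bianca ∩ Callum: 09:50-11:40, 15:15-16:05.
Xiulan ∩ Bianca ∩ Callum ∩ Ines: 09:50-11:40, 15:15-16:05.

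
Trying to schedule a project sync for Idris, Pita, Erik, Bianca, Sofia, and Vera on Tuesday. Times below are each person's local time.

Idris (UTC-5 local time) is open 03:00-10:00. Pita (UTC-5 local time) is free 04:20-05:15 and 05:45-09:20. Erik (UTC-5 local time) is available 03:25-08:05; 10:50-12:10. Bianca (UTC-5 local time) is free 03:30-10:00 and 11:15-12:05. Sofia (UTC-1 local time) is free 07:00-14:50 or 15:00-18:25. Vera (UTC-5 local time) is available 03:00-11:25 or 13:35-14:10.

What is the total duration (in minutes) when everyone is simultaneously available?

195

Idris in UTC: 08:00-15:00 (add 5h to convert from UTC-5).
Pita in UTC: 09:20-10:15, 10:45-14:20 (add 5h to convert from UTC-5).
Erik in UTC: 08:25-13:05, 15:50-17:10 (add 5h to convert from UTC-5).
Bianca in UTC: 08:30-15:00, 16:15-17:05 (add 5h to convert from UTC-5).
Sofia in UTC: 08:00-15:50, 16:00-19:25 (add 1h to convert from UTC-1).
Vera in UTC: 08:00-16:25, 18:35-19:10 (add 5h to convert from UTC-5).
Idris ∩ Pita: 09:20-10:15, 10:45-14:20.
Idris ∩ Pita ∩ Erik: 09:20-10:15, 10:45-13:05.
Idris ∩ Pita ∩ Erik ∩ Bianca: 09:20-10:15, 10:45-13:05.
Idris ∩ Pita ∩ Erik ∩ Bianca ∩ Sofia: 09:20-10:15, 10:45-13:05.
Idris ∩ Pita ∩ Erik ∩ Bianca ∩ Sofia ∩ Vera: 09:20-10:15, 10:45-13:05.
Summing the common windows: 55 + 140 = 195 minutes.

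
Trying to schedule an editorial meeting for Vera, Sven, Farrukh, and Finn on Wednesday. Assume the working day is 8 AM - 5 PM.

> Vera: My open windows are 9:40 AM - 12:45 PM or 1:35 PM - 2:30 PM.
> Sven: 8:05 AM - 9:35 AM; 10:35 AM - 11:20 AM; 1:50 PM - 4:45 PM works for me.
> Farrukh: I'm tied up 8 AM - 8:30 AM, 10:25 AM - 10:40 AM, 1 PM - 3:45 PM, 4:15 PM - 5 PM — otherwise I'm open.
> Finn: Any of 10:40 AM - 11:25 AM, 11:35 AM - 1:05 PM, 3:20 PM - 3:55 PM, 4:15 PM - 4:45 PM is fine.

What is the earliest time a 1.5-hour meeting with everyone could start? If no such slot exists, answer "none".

Vera free: 09:40-12:45, 13:35-14:30.
Sven free: 08:05-09:35, 10:35-11:20, 13:50-16:45.
Farrukh free: 08:30-10:25, 10:40-13:00, 15:45-16:15 (invert busy blocks within the working day).
Finn free: 10:40-11:25, 11:35-13:05, 15:20-15:55, 16:15-16:45.
Vera ∩ Sven: 10:35-11:20, 13:50-14:30.
Vera ∩ Sven ∩ Farrukh: 10:40-11:20.
Vera ∩ Sven ∩ Farrukh ∩ Finn: 10:40-11:20.
No common window is at least 90 minutes long.

none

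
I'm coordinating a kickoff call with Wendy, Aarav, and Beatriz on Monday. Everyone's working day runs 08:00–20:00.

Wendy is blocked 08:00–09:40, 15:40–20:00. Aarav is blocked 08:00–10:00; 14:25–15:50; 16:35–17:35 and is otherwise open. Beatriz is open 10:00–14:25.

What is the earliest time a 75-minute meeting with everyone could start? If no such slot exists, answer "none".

Wendy free: 09:40-15:40 (invert busy blocks within the working day).
Aarav free: 10:00-14:25, 15:50-16:35, 17:35-20:00 (invert busy blocks within the working day).
Beatriz free: 10:00-14:25.
Wendy ∩ Aarav: 10:00-14:25.
Wendy ∩ Aarav ∩ Beatriz: 10:00-14:25.
The first common window of at least 75 minutes is 10:00-14:25, so the earliest start is 10:00.

10:00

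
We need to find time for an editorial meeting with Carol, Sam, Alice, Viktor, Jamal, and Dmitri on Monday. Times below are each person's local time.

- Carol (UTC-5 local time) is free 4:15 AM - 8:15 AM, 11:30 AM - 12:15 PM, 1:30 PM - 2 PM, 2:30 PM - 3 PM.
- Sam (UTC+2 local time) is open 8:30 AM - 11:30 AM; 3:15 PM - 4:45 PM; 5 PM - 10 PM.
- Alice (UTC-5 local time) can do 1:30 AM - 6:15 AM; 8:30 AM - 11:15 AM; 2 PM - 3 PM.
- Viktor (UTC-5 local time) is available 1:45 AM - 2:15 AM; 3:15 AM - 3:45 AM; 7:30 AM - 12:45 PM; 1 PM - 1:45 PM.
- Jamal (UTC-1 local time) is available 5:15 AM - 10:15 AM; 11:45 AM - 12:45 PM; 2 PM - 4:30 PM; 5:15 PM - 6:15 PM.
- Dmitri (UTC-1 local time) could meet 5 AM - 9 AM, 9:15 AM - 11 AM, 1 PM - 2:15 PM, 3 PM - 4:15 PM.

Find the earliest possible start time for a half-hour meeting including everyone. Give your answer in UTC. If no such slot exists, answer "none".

Carol in UTC: 09:15-13:15, 16:30-17:15, 18:30-19:00, 19:30-20:00 (add 5h to convert from UTC-5).
Sam in UTC: 06:30-09:30, 13:15-14:45, 15:00-20:00 (subtract 2h to convert from UTC+2).
Alice in UTC: 06:30-11:15, 13:30-16:15, 19:00-20:00 (add 5h to convert from UTC-5).
Viktor in UTC: 06:45-07:15, 08:15-08:45, 12:30-17:45, 18:00-18:45 (add 5h to convert from UTC-5).
Jamal in UTC: 06:15-11:15, 12:45-13:45, 15:00-17:30, 18:15-19:15 (add 1h to convert from UTC-1).
Dmitri in UTC: 06:00-10:00, 10:15-12:00, 14:00-15:15, 16:00-17:15 (add 1h to convert from UTC-1).
Carol ∩ Sam: 09:15-09:30, 16:30-17:15, 18:30-19:00, 19:30-20:00.
Carol ∩ Sam ∩ Alice: 09:15-09:30, 19:30-20:00.
Carol ∩ Sam ∩ Alice ∩ Viktor: ∅.
Carol ∩ Sam ∩ Alice ∩ Viktor ∩ Jamal: ∅.
Carol ∩ Sam ∩ Alice ∩ Viktor ∩ Jamal ∩ Dmitri: ∅.
There is no time when everyone is free.
No common window is at least 30 minutes long.

none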